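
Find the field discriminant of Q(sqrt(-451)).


For K = Q(sqrt(d)) with d squarefree: disc(K) = d if d = 1 mod 4, and disc(K) = 4d if d = 2 or 3 mod 4.
Here d = -451, and d mod 4 = 1.
d = 1 mod 4 (O_K = Z[(1+sqrt(d))/2]), so disc(K) = d = -451

-451


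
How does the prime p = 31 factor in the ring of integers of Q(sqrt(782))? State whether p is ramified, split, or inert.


K = Q(sqrt(782)). Since d mod 4 = 2, disc(K) = 3128.
Check p | disc: 3128 mod 31 = 28.
p does not divide disc. Compute Legendre symbol (d/p):
7^((31-1)/2) mod 31 = 1
(d/p) = 1, so p splits: (p) = P*P' with e=1, f=1, g=2.
Therefore p is split.

split


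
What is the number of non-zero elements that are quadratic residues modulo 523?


For prime p, the number of non-zero quadratic residues is (p-1)/2.
= (523-1)/2
= 261

261


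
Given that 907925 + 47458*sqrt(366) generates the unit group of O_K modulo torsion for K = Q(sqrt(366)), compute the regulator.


epsilon = 907925 + 47458*sqrt(366)
= 1.8158e+06
R = ln(1.8158e+06)
= 14.4121

14.4121


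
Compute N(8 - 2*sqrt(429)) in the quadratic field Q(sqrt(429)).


N(a + b*sqrt(d)) = a^2 - d*b^2
= (8)^2 - (429)*(-2)^2
= 64 - 1716
= -1652

-1652


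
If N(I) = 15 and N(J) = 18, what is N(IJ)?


N(IJ) = N(I) * N(J)
= 15 * 18
= 270

270


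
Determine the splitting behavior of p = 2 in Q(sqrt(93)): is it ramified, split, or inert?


K = Q(sqrt(93)). Since d mod 4 = 1, disc(K) = 93.
Check p | disc: 93 mod 2 = 1.
p=2 does not divide disc (d is 1 mod 4). 2 splits iff d = 1 mod 8.
d mod 8 = 5, so (d/2) = -1.
(d/p) = -1, so p is inert: (p) stays prime with e=1, f=2, g=1.
Therefore p is inert.

inert


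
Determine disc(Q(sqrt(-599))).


For K = Q(sqrt(d)) with d squarefree: disc(K) = d if d = 1 mod 4, and disc(K) = 4d if d = 2 or 3 mod 4.
Here d = -599, and d mod 4 = 1.
d = 1 mod 4 (O_K = Z[(1+sqrt(d))/2]), so disc(K) = d = -599

-599


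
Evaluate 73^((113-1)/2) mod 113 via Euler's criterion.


p = 113 is prime and the exponent is (p-1)/2 = 56, so by Euler's criterion 73^56 = (73/113) = +1 or -1 mod 113.
Compute by square-and-multiply:
  56 = 32 + 16 + 8 (binary 111000)
  Repeated squaring mod 113: 73^1 = 73, 73^2 = 18, 73^4 = 98, 73^8 = 112, 73^16 = 1, 73^32 = 1
  73^56 = 73^32 * 73^16 * 73^8 = 1 * 1 * 112 mod 113
    1 * 1 = 1 = 1 mod 113
    1 * 112 = 112 = 112 mod 113
  73^56 = 112 mod 113
Result 112 = p - 1 = -1 mod 113: 73 is a quadratic non-residue mod 113. As a residue in [0, p-1] the value is 112.
73^56 mod 113 = 112

112


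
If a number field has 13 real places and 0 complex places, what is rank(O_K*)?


By Dirichlet's unit theorem:
rank = r1 + r2 - 1
= 13 + 0 - 1
= 12

12


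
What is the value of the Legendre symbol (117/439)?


p = 439 is prime, so compute (117/439) with the reciprocity algorithm (Jacobi-symbol steps: pull out 2s via (2/n), flip via reciprocity, reduce):
  reciprocity: (117/439) -> +(439/117)
  reduce: (88/117)
  pull out 2: (2/117) = -1  (since 117 mod 8 = 5)
  pull out 2: (2/117) = -1  (since 117 mod 8 = 5)
  pull out 2: (2/117) = -1  (since 117 mod 8 = 5)
  reciprocity: (11/117) -> +(117/11)
  reduce: (7/11)
  reciprocity: (7/11) -> -(11/7)
  reduce: (4/7)
  pull out 2: (2/7) = +1  (since 7 mod 8 = 7)
  pull out 2: (2/7) = +1  (since 7 mod 8 = 7)
  (1/7) = 1
Product of signs = 1
(117/439) = 1

1


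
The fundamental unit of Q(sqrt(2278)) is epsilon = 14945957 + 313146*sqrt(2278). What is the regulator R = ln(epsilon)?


epsilon = 14945957 + 313146*sqrt(2278)
= 2.9892e+07
R = ln(2.9892e+07)
= 17.2131

17.2131


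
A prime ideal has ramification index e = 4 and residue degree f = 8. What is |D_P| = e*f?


|D_P| = e * f
= 4 * 8
= 32

32


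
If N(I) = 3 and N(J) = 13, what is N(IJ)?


N(IJ) = N(I) * N(J)
= 3 * 13
= 39

39


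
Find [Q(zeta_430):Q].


The degree equals Euler's totient phi(430).
430 = 2 * 5 * 43
phi(430) = 168

168


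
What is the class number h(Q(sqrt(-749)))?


K = Q(sqrt(-749)). d mod 4 = 3, so D = disc(K) = 4d = -2996
h(K) equals the number of primitive reduced positive-definite forms (a, b, c) = a*x^2 + b*x*y + c*y^2 with b^2 - 4ac = D,
where reduced means |b| <= a <= c, with b >= 0 whenever |b| = a or a = c, and primitive means gcd(a, b, c) = 1.
Reduced forces 3a^2 <= |D| = 2996, so 1 <= a <= 31; b must have the parity of D, and c = (b^2 - D)/(4a) must be an integer >= a.
Enumerate a = 1..31, b in [-a, a]:
  a=1: (1, 0, 749)  [1]
  a=2: (2, 2, 375)  [1]
  a=3: (3, -2, 250), (3, 2, 250)  [2]
  a=4: none
  a=5: (5, -2, 150), (5, 2, 150)  [2]
  a=6: (6, -2, 125), (6, 2, 125)  [2]
  a=7: (7, 0, 107)  [1]
  a=8: none
  a=9: (9, -8, 85), (9, 8, 85)  [2]
  a=10: (10, -2, 75), (10, 2, 75)  [2]
  a=11..13: none
  a=14: (14, 14, 57)  [1]
  a=15: (15, -8, 51), (15, -2, 50), (15, 2, 50), (15, 8, 51)  [4]
  a=16: none
  a=17: (17, -8, 45), (17, 8, 45)  [2]
  a=18: (18, -10, 43), (18, 10, 43)  [2]
  a=19: (19, -14, 42), (19, 14, 42)  [2]
  a=20: none
  a=21: (21, -14, 38), (21, 14, 38)  [2]
  a=22..24: none
  a=25: (25, -2, 30), (25, 2, 30)  [2]
  a=26: none
  a=27: (27, -26, 34), (27, 26, 34)  [2]
  a=28: none
  a=29: (29, -22, 30), (29, 22, 30)  [2]
  a=30..31: none
Total reduced forms: 1 + 1 + 2 + 2 + 2 + 1 + 2 + 2 + 1 + 4 + 2 + 2 + 2 + 2 + 2 + 2 + 2 = 32
h = 32

32


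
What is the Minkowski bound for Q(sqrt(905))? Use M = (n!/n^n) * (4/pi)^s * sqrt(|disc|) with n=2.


d = 905, d mod 4 = 1, so disc(K) = d = 905; |disc(K)| = 905
Real quadratic field, so n = 2, s = r2 = 0, r1 = 2
M = (n!/n^n) * (4/pi)^s * sqrt(|disc(K)|) = (2!/2^2) * (4/pi)^0 * sqrt(905)
= 0.5 * 1.000000 * 30.083218
= 15.0416

15.0416


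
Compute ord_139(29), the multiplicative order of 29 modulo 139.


We want ord_139(29), the smallest k >= 1 with 29^k = 1 mod 139.
n = 139 = 139, phi(139) = 138; the order divides phi(n).
Divisors of 138: 1, 2, 3, 6, 23, 46, 69, 138
Repeated squaring mod 139: 29^1 = 29, 29^2 = 7, 29^4 = 49, 29^8 = 38, 29^16 = 54, 29^32 = 136, 29^64 = 9, 29^128 = 81
Test divisors in increasing order:
  k=1: 29^1 = 29 mod 139
  k=2: 29^2 = 7 mod 139
  k=3: 29^3 = 7 * 29 = 64 mod 139
  k=6: 29^6 = 49 * 7 = 65 mod 139
  k=23: 29^23 = 54 * 49 * 7 * 29 = 42 mod 139
  k=46: 29^46 = 136 * 38 * 49 * 7 = 96 mod 139
  k=69: 29^69 = 9 * 49 * 29 = 1 mod 139  <- first divisor giving 1
Order = 69

69


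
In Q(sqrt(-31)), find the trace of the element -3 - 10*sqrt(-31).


Tr(a + b*sqrt(d)) = (a + b*sqrt(d)) + (a - b*sqrt(d)) = 2a
= 2 * (-3)
= -6

-6


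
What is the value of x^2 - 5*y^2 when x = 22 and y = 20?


x^2 - d*y^2
= 22^2 - 5*20^2
= 484 - 2000
= -1516

-1516


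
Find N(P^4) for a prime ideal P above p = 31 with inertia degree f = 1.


N(P^a) = p^(a*f)
= 31^(4*1)
= 31^4
= 923521

923521


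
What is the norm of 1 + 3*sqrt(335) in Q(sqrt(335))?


N(a + b*sqrt(d)) = a^2 - d*b^2
= (1)^2 - (335)*(3)^2
= 1 - 3015
= -3014

-3014


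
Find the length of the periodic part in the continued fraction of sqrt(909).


Run the CF algorithm for sqrt(909).
a_0 = floor(sqrt(909)) = 30; set m_0=0, q_0=1.
Recurrence: m' = q*a - m,  q' = (d - m'^2)/q,  a' = floor((a_0 + m')/q').
  step 1: m=30, q=9, a=6
  step 2: m=24, q=37, a=1
  step 3: m=13, q=20, a=2
  step 4: m=27, q=9, a=6
  step 5: m=27, q=20, a=2
  step 6: m=13, q=37, a=1
  step 7: m=24, q=9, a=6
  step 8: m=30, q=1, a=60
a_8 = 2*a_0 = 60, so the period closes here.
sqrt(909) = [30; 6, 1, 2, 6, 2, 1, 6, 60]
Period length = 8

8


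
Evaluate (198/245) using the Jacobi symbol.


Compute (198/245) via quadratic reciprocity:
  pull out 2: (2/245) = -1  (since 245 mod 8 = 5)
  reciprocity: (99/245) -> +(245/99)
  reduce: (47/99)
  reciprocity: (47/99) -> -(99/47)
  reduce: (5/47)
  reciprocity: (5/47) -> +(47/5)
  reduce: (2/5)
  pull out 2: (2/5) = -1  (since 5 mod 8 = 5)
  (1/5) = 1
Product of signs = -1

-1


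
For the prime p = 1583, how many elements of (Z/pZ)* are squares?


For prime p, the number of non-zero quadratic residues is (p-1)/2.
= (1583-1)/2
= 791

791


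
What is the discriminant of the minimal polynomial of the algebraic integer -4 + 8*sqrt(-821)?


The element -4 + 8*sqrt(-821) has minimal polynomial:
x^2 + 8*x + 52560
Discriminant = (8)^2 - 4*(52560)
= 64 - 210240
= -210176

-210176


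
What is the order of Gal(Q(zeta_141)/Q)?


|Gal(Q(zeta_141)/Q)| = phi(141)
= 92

92


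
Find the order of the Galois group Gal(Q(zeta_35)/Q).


|Gal(Q(zeta_35)/Q)| = phi(35)
= 24

24


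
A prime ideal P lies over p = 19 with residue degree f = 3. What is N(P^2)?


N(P^a) = p^(a*f)
= 19^(2*3)
= 19^6
= 47045881

47045881


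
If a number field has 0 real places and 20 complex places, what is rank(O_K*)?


By Dirichlet's unit theorem:
rank = r1 + r2 - 1
= 0 + 20 - 1
= 19

19


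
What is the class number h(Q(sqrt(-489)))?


K = Q(sqrt(-489)). d mod 4 = 3, so D = disc(K) = 4d = -1956
h(K) equals the number of primitive reduced positive-definite forms (a, b, c) = a*x^2 + b*x*y + c*y^2 with b^2 - 4ac = D,
where reduced means |b| <= a <= c, with b >= 0 whenever |b| = a or a = c, and primitive means gcd(a, b, c) = 1.
Reduced forces 3a^2 <= |D| = 1956, so 1 <= a <= 25; b must have the parity of D, and c = (b^2 - D)/(4a) must be an integer >= a.
Enumerate a = 1..25, b in [-a, a]:
  a=1: (1, 0, 489)  [1]
  a=2: (2, 2, 245)  [1]
  a=3: (3, 0, 163)  [1]
  a=4: none
  a=5: (5, -2, 98), (5, 2, 98)  [2]
  a=6: (6, 6, 83)  [1]
  a=7: (7, -2, 70), (7, 2, 70)  [2]
  a=8..9: none
  a=10: (10, -2, 49), (10, 2, 49)  [2]
  a=11..13: none
  a=14: (14, -2, 35), (14, 2, 35)  [2]
  a=15: (15, -12, 35), (15, 12, 35)  [2]
  a=16: none
  a=17: (17, -4, 29), (17, 4, 29)  [2]
  a=18: none
  a=19: (19, -18, 30), (19, 18, 30)  [2]
  a=20: none
  a=21: (21, -12, 25), (21, 12, 25)  [2]
  a=22..25: none
Total reduced forms: 1 + 1 + 1 + 2 + 1 + 2 + 2 + 2 + 2 + 2 + 2 + 2 = 20
h = 20

20


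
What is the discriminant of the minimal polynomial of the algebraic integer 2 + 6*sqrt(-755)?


The element 2 + 6*sqrt(-755) has minimal polynomial:
x^2 - 4*x + 27184
Discriminant = (-4)^2 - 4*(27184)
= 16 - 108736
= -108720

-108720


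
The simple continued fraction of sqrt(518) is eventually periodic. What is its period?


Run the CF algorithm for sqrt(518).
a_0 = floor(sqrt(518)) = 22; set m_0=0, q_0=1.
Recurrence: m' = q*a - m,  q' = (d - m'^2)/q,  a' = floor((a_0 + m')/q').
  step 1: m=22, q=34, a=1
  step 2: m=12, q=11, a=3
  step 3: m=21, q=7, a=6
  step 4: m=21, q=11, a=3
  step 5: m=12, q=34, a=1
  step 6: m=22, q=1, a=44
a_6 = 2*a_0 = 44, so the period closes here.
sqrt(518) = [22; 1, 3, 6, 3, 1, 44]
Period length = 6

6


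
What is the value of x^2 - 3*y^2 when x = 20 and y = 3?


x^2 - d*y^2
= 20^2 - 3*3^2
= 400 - 27
= 373

373


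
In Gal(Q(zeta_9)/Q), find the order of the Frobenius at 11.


The Frobenius at p in Gal(Q(zeta_n)/Q) = (Z/nZ)* is the class of p, so its order is ord_9(11), the smallest k >= 1 with 11^k = 1 mod 9.
n = 9 = 3^2, phi(9) = 6; the order divides phi(n).
Divisors of 6: 1, 2, 3, 6
Repeated squaring mod 9: 11^1 = 2, 11^2 = 4, 11^4 = 7
Test divisors in increasing order:
  k=1: 11^1 = 2 mod 9
  k=2: 11^2 = 4 mod 9
  k=3: 11^3 = 4 * 2 = 8 mod 9
  k=6: 11^6 = 7 * 4 = 1 mod 9  <- first divisor giving 1
Order = 6

6


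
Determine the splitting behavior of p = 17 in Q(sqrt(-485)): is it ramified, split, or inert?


K = Q(sqrt(-485)). Since d mod 4 = 3, disc(K) = -1940.
Check p | disc: -1940 mod 17 = 15.
p does not divide disc. Compute Legendre symbol (d/p):
8^((17-1)/2) mod 17 = 1
(d/p) = 1, so p splits: (p) = P*P' with e=1, f=1, g=2.
Therefore p is split.

split


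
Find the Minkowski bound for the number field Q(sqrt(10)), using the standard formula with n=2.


d = 10, d mod 4 = 2, so disc(K) = 4d = 40; |disc(K)| = 40
Real quadratic field, so n = 2, s = r2 = 0, r1 = 2
M = (n!/n^n) * (4/pi)^s * sqrt(|disc(K)|) = (2!/2^2) * (4/pi)^0 * sqrt(40)
= 0.5 * 1.000000 * 6.324555
= 3.1623

3.1623


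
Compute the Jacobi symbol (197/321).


Compute (197/321) via quadratic reciprocity:
  reciprocity: (197/321) -> +(321/197)
  reduce: (124/197)
  pull out 2: (2/197) = -1  (since 197 mod 8 = 5)
  pull out 2: (2/197) = -1  (since 197 mod 8 = 5)
  reciprocity: (31/197) -> +(197/31)
  reduce: (11/31)
  reciprocity: (11/31) -> -(31/11)
  reduce: (9/11)
  reciprocity: (9/11) -> +(11/9)
  reduce: (2/9)
  pull out 2: (2/9) = +1  (since 9 mod 8 = 1)
  (1/9) = 1
Product of signs = -1

-1


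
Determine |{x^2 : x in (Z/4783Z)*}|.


For prime p, the number of non-zero quadratic residues is (p-1)/2.
= (4783-1)/2
= 2391

2391


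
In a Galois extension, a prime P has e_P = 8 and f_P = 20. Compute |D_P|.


|D_P| = e * f
= 8 * 20
= 160

160


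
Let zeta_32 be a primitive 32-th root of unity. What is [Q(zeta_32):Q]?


The degree equals Euler's totient phi(32).
32 = 2^5
phi(32) = 16

16


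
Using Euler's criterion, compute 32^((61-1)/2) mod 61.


p = 61 is prime and the exponent is (p-1)/2 = 30, so by Euler's criterion 32^30 = (32/61) = +1 or -1 mod 61.
Compute by square-and-multiply:
  30 = 16 + 8 + 4 + 2 (binary 11110)
  Repeated squaring mod 61: 32^1 = 32, 32^2 = 48, 32^4 = 47, 32^8 = 13, 32^16 = 47
  32^30 = 32^16 * 32^8 * 32^4 * 32^2 = 47 * 13 * 47 * 48 mod 61
    47 * 13 = 611 = 1 mod 61
    1 * 47 = 47 = 47 mod 61
    47 * 48 = 2256 = 60 mod 61
  32^30 = 60 mod 61
Result 60 = p - 1 = -1 mod 61: 32 is a quadratic non-residue mod 61. As a residue in [0, p-1] the value is 60.
32^30 mod 61 = 60

60


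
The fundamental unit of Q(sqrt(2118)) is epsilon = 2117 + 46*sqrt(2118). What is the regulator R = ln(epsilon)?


epsilon = 2117 + 46*sqrt(2118)
= 4233.9998
R = ln(4233.9998)
= 8.3509

8.3509


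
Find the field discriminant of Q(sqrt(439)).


For K = Q(sqrt(d)) with d squarefree: disc(K) = d if d = 1 mod 4, and disc(K) = 4d if d = 2 or 3 mod 4.
Here d = 439, and d mod 4 = 3.
d = 3 mod 4, not 1 (O_K = Z[sqrt(d)]), so disc(K) = 4d = 4 * (439) = 1756

1756


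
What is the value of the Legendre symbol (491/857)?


p = 857 is prime, so compute (491/857) with the reciprocity algorithm (Jacobi-symbol steps: pull out 2s via (2/n), flip via reciprocity, reduce):
  reciprocity: (491/857) -> +(857/491)
  reduce: (366/491)
  pull out 2: (2/491) = -1  (since 491 mod 8 = 3)
  reciprocity: (183/491) -> -(491/183)
  reduce: (125/183)
  reciprocity: (125/183) -> +(183/125)
  reduce: (58/125)
  pull out 2: (2/125) = -1  (since 125 mod 8 = 5)
  reciprocity: (29/125) -> +(125/29)
  reduce: (9/29)
  reciprocity: (9/29) -> +(29/9)
  reduce: (2/9)
  pull out 2: (2/9) = +1  (since 9 mod 8 = 1)
  (1/9) = 1
Product of signs = -1
(491/857) = -1

-1


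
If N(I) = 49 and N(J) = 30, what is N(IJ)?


N(IJ) = N(I) * N(J)
= 49 * 30
= 1470

1470


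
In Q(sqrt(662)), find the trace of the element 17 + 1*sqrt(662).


Tr(a + b*sqrt(d)) = (a + b*sqrt(d)) + (a - b*sqrt(d)) = 2a
= 2 * (17)
= 34

34


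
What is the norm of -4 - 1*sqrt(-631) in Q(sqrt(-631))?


N(a + b*sqrt(d)) = a^2 - d*b^2
= (-4)^2 - (-631)*(-1)^2
= 16 + 631
= 647

647


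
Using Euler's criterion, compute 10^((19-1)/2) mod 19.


p = 19 is prime and the exponent is (p-1)/2 = 9, so by Euler's criterion 10^9 = (10/19) = +1 or -1 mod 19.
Compute by square-and-multiply:
  9 = 8 + 1 (binary 1001)
  Repeated squaring mod 19: 10^1 = 10, 10^2 = 5, 10^4 = 6, 10^8 = 17
  10^9 = 10^8 * 10^1 = 17 * 10 mod 19
    17 * 10 = 170 = 18 mod 19
  10^9 = 18 mod 19
Result 18 = p - 1 = -1 mod 19: 10 is a quadratic non-residue mod 19. As a residue in [0, p-1] the value is 18.
10^9 mod 19 = 18

18


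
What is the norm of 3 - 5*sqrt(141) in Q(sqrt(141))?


N(a + b*sqrt(d)) = a^2 - d*b^2
= (3)^2 - (141)*(-5)^2
= 9 - 3525
= -3516

-3516


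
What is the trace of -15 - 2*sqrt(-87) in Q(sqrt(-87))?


Tr(a + b*sqrt(d)) = (a + b*sqrt(d)) + (a - b*sqrt(d)) = 2a
= 2 * (-15)
= -30

-30


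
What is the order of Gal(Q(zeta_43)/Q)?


|Gal(Q(zeta_43)/Q)| = phi(43)
= 42

42


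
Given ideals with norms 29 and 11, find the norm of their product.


N(IJ) = N(I) * N(J)
= 29 * 11
= 319

319


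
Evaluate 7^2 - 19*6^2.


x^2 - d*y^2
= 7^2 - 19*6^2
= 49 - 684
= -635

-635


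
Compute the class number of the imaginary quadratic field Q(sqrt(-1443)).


K = Q(sqrt(-1443)). d mod 4 = 1, so D = disc(K) = d = -1443
h(K) equals the number of primitive reduced positive-definite forms (a, b, c) = a*x^2 + b*x*y + c*y^2 with b^2 - 4ac = D,
where reduced means |b| <= a <= c, with b >= 0 whenever |b| = a or a = c, and primitive means gcd(a, b, c) = 1.
Reduced forces 3a^2 <= |D| = 1443, so 1 <= a <= 21; b must have the parity of D, and c = (b^2 - D)/(4a) must be an integer >= a.
Enumerate a = 1..21, b in [-a, a]:
  a=1: (1, 1, 361)  [1]
  a=2: none
  a=3: (3, 3, 121)  [1]
  a=4..10: none
  a=11: (11, -3, 33), (11, 3, 33)  [2]
  a=12: none
  a=13: (13, 13, 31)  [1]
  a=14..16: none
  a=17: (17, -11, 23), (17, 11, 23)  [2]
  a=18: none
  a=19: (19, 1, 19)  [1]
  a=20..21: none
Total reduced forms: 1 + 1 + 2 + 1 + 2 + 1 = 8
h = 8

8


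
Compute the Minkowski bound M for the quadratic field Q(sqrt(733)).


d = 733, d mod 4 = 1, so disc(K) = d = 733; |disc(K)| = 733
Real quadratic field, so n = 2, s = r2 = 0, r1 = 2
M = (n!/n^n) * (4/pi)^s * sqrt(|disc(K)|) = (2!/2^2) * (4/pi)^0 * sqrt(733)
= 0.5 * 1.000000 * 27.073973
= 13.5370

13.5370


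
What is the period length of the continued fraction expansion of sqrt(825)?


Run the CF algorithm for sqrt(825).
a_0 = floor(sqrt(825)) = 28; set m_0=0, q_0=1.
Recurrence: m' = q*a - m,  q' = (d - m'^2)/q,  a' = floor((a_0 + m')/q').
  step 1: m=28, q=41, a=1
  step 2: m=13, q=16, a=2
  step 3: m=19, q=29, a=1
  step 4: m=10, q=25, a=1
  step 5: m=15, q=24, a=1
  step 6: m=9, q=31, a=1
  step 7: m=22, q=11, a=4
  step 8: m=22, q=31, a=1
  step 9: m=9, q=24, a=1
  step 10: m=15, q=25, a=1
  step 11: m=10, q=29, a=1
  step 12: m=19, q=16, a=2
  step 13: m=13, q=41, a=1
  step 14: m=28, q=1, a=56
a_14 = 2*a_0 = 56, so the period closes here.
sqrt(825) = [28; 1, 2, 1, 1, 1, 1, 4, 1, 1, 1, 1, 2, 1, 56]
Period length = 14

14


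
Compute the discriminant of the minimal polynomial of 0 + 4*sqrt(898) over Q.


The element 0 + 4*sqrt(898) has minimal polynomial:
x^2 + 0*x - 14368
Discriminant = (0)^2 - 4*(-14368)
= 0 + 57472
= 57472

57472


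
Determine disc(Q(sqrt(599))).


For K = Q(sqrt(d)) with d squarefree: disc(K) = d if d = 1 mod 4, and disc(K) = 4d if d = 2 or 3 mod 4.
Here d = 599, and d mod 4 = 3.
d = 3 mod 4, not 1 (O_K = Z[sqrt(d)]), so disc(K) = 4d = 4 * (599) = 2396

2396


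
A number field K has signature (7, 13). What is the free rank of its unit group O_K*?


By Dirichlet's unit theorem:
rank = r1 + r2 - 1
= 7 + 13 - 1
= 19

19


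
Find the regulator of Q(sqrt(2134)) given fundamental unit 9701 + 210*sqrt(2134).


epsilon = 9701 + 210*sqrt(2134)
= 19401.9999
R = ln(19401.9999)
= 9.8731

9.8731


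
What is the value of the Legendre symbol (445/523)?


p = 523 is prime, so compute (445/523) with the reciprocity algorithm (Jacobi-symbol steps: pull out 2s via (2/n), flip via reciprocity, reduce):
  reciprocity: (445/523) -> +(523/445)
  reduce: (78/445)
  pull out 2: (2/445) = -1  (since 445 mod 8 = 5)
  reciprocity: (39/445) -> +(445/39)
  reduce: (16/39)
  pull out 2: (2/39) = +1  (since 39 mod 8 = 7)
  pull out 2: (2/39) = +1  (since 39 mod 8 = 7)
  pull out 2: (2/39) = +1  (since 39 mod 8 = 7)
  pull out 2: (2/39) = +1  (since 39 mod 8 = 7)
  (1/39) = 1
Product of signs = -1
(445/523) = -1

-1


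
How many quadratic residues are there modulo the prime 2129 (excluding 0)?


For prime p, the number of non-zero quadratic residues is (p-1)/2.
= (2129-1)/2
= 1064

1064


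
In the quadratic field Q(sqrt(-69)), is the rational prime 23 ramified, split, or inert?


K = Q(sqrt(-69)). Since d mod 4 = 3, disc(K) = -276.
Check p | disc: -276 mod 23 = 0.
p divides disc, so p ramifies: (p) = P^2 with e=2, f=1, g=1.
Therefore p is ramified.

ramified


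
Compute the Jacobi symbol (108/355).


Compute (108/355) via quadratic reciprocity:
  pull out 2: (2/355) = -1  (since 355 mod 8 = 3)
  pull out 2: (2/355) = -1  (since 355 mod 8 = 3)
  reciprocity: (27/355) -> -(355/27)
  reduce: (4/27)
  pull out 2: (2/27) = -1  (since 27 mod 8 = 3)
  pull out 2: (2/27) = -1  (since 27 mod 8 = 3)
  (1/27) = 1
Product of signs = -1

-1


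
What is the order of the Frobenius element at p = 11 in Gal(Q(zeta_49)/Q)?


The Frobenius at p in Gal(Q(zeta_n)/Q) = (Z/nZ)* is the class of p, so its order is ord_49(11), the smallest k >= 1 with 11^k = 1 mod 49.
n = 49 = 7^2, phi(49) = 42; the order divides phi(n).
Divisors of 42: 1, 2, 3, 6, 7, 14, 21, 42
Repeated squaring mod 49: 11^1 = 11, 11^2 = 23, 11^4 = 39, 11^8 = 2, 11^16 = 4, 11^32 = 16
Test divisors in increasing order:
  k=1: 11^1 = 11 mod 49
  k=2: 11^2 = 23 mod 49
  k=3: 11^3 = 23 * 11 = 8 mod 49
  k=6: 11^6 = 39 * 23 = 15 mod 49
  k=7: 11^7 = 39 * 23 * 11 = 18 mod 49
  k=14: 11^14 = 2 * 39 * 23 = 30 mod 49
  k=21: 11^21 = 4 * 39 * 11 = 1 mod 49  <- first divisor giving 1
Order = 21

21


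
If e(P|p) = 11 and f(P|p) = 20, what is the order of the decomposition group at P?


|D_P| = e * f
= 11 * 20
= 220

220


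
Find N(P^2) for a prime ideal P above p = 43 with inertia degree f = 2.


N(P^a) = p^(a*f)
= 43^(2*2)
= 43^4
= 3418801

3418801


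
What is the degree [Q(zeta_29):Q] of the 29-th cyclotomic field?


The degree equals Euler's totient phi(29).
29 = 29
phi(29) = 28

28


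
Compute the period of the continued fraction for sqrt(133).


Run the CF algorithm for sqrt(133).
a_0 = floor(sqrt(133)) = 11; set m_0=0, q_0=1.
Recurrence: m' = q*a - m,  q' = (d - m'^2)/q,  a' = floor((a_0 + m')/q').
  step 1: m=11, q=12, a=1
  step 2: m=1, q=11, a=1
  step 3: m=10, q=3, a=7
  step 4: m=11, q=4, a=5
  step 5: m=9, q=13, a=1
  step 6: m=4, q=9, a=1
  step 7: m=5, q=12, a=1
  step 8: m=7, q=7, a=2
  step 9: m=7, q=12, a=1
  step 10: m=5, q=9, a=1
  step 11: m=4, q=13, a=1
  step 12: m=9, q=4, a=5
  step 13: m=11, q=3, a=7
  step 14: m=10, q=11, a=1
  step 15: m=1, q=12, a=1
  step 16: m=11, q=1, a=22
a_16 = 2*a_0 = 22, so the period closes here.
sqrt(133) = [11; 1, 1, 7, 5, 1, 1, 1, 2, 1, 1, 1, 5, 7, 1, 1, 22]
Period length = 16

16


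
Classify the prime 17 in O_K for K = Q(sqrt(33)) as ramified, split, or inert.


K = Q(sqrt(33)). Since d mod 4 = 1, disc(K) = 33.
Check p | disc: 33 mod 17 = 16.
p does not divide disc. Compute Legendre symbol (d/p):
16^((17-1)/2) mod 17 = 1
(d/p) = 1, so p splits: (p) = P*P' with e=1, f=1, g=2.
Therefore p is split.

split


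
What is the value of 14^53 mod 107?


p = 107 is prime and the exponent is (p-1)/2 = 53, so by Euler's criterion 14^53 = (14/107) = +1 or -1 mod 107.
Compute by square-and-multiply:
  53 = 32 + 16 + 4 + 1 (binary 110101)
  Repeated squaring mod 107: 14^1 = 14, 14^2 = 89, 14^4 = 3, 14^8 = 9, 14^16 = 81, 14^32 = 34
  14^53 = 14^32 * 14^16 * 14^4 * 14^1 = 34 * 81 * 3 * 14 mod 107
    34 * 81 = 2754 = 79 mod 107
    79 * 3 = 237 = 23 mod 107
    23 * 14 = 322 = 1 mod 107
  14^53 = 1 mod 107
Result 1: 14 is a quadratic residue mod 107.
14^53 mod 107 = 1

1


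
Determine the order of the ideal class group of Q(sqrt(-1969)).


K = Q(sqrt(-1969)). d mod 4 = 3, so D = disc(K) = 4d = -7876
h(K) equals the number of primitive reduced positive-definite forms (a, b, c) = a*x^2 + b*x*y + c*y^2 with b^2 - 4ac = D,
where reduced means |b| <= a <= c, with b >= 0 whenever |b| = a or a = c, and primitive means gcd(a, b, c) = 1.
Reduced forces 3a^2 <= |D| = 7876, so 1 <= a <= 51; b must have the parity of D, and c = (b^2 - D)/(4a) must be an integer >= a.
Enumerate a = 1..51, b in [-a, a]:
  a=1: (1, 0, 1969)  [1]
  a=2: (2, 2, 985)  [1]
  a=3..4: none
  a=5: (5, -2, 394), (5, 2, 394)  [2]
  a=6..9: none
  a=10: (10, -2, 197), (10, 2, 197)  [2]
  a=11: (11, 0, 179)  [1]
  a=12..18: none
  a=19: (19, -16, 107), (19, 16, 107)  [2]
  a=20..21: none
  a=22: (22, 22, 95)  [1]
  a=23: (23, -6, 86), (23, 6, 86)  [2]
  a=24: none
  a=25: (25, -18, 82), (25, 18, 82)  [2]
  a=26..37: none
  a=38: (38, -22, 55), (38, 22, 55)  [2]
  a=39..40: none
  a=41: (41, -18, 50), (41, 18, 50)  [2]
  a=42: none
  a=43: (43, -6, 46), (43, 6, 46)  [2]
  a=44..51: none
Total reduced forms: 1 + 1 + 2 + 2 + 1 + 2 + 1 + 2 + 2 + 2 + 2 + 2 = 20
h = 20

20


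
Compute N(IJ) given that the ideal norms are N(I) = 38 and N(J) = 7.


N(IJ) = N(I) * N(J)
= 38 * 7
= 266

266


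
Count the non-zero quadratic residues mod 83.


For prime p, the number of non-zero quadratic residues is (p-1)/2.
= (83-1)/2
= 41

41


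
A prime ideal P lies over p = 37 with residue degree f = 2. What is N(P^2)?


N(P^a) = p^(a*f)
= 37^(2*2)
= 37^4
= 1874161

1874161


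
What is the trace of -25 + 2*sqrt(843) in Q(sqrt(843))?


Tr(a + b*sqrt(d)) = (a + b*sqrt(d)) + (a - b*sqrt(d)) = 2a
= 2 * (-25)
= -50

-50


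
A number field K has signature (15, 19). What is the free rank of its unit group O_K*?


By Dirichlet's unit theorem:
rank = r1 + r2 - 1
= 15 + 19 - 1
= 33

33


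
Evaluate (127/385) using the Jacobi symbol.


Compute (127/385) via quadratic reciprocity:
  reciprocity: (127/385) -> +(385/127)
  reduce: (4/127)
  pull out 2: (2/127) = +1  (since 127 mod 8 = 7)
  pull out 2: (2/127) = +1  (since 127 mod 8 = 7)
  (1/127) = 1
Product of signs = 1

1


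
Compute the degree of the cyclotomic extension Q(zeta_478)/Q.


The degree equals Euler's totient phi(478).
478 = 2 * 239
phi(478) = 238

238


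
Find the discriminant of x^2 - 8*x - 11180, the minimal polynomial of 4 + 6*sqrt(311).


The element 4 + 6*sqrt(311) has minimal polynomial:
x^2 - 8*x - 11180
Discriminant = (-8)^2 - 4*(-11180)
= 64 + 44720
= 44784

44784


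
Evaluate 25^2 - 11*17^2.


x^2 - d*y^2
= 25^2 - 11*17^2
= 625 - 3179
= -2554

-2554


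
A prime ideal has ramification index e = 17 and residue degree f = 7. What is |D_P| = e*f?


|D_P| = e * f
= 17 * 7
= 119

119


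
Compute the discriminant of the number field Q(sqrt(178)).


For K = Q(sqrt(d)) with d squarefree: disc(K) = d if d = 1 mod 4, and disc(K) = 4d if d = 2 or 3 mod 4.
Here d = 178, and d mod 4 = 2.
d = 2 mod 4, not 1 (O_K = Z[sqrt(d)]), so disc(K) = 4d = 4 * (178) = 712

712


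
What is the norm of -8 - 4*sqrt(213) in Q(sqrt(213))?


N(a + b*sqrt(d)) = a^2 - d*b^2
= (-8)^2 - (213)*(-4)^2
= 64 - 3408
= -3344

-3344


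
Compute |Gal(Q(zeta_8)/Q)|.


|Gal(Q(zeta_8)/Q)| = phi(8)
= 4

4


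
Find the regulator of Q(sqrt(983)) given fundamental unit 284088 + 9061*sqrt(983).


epsilon = 284088 + 9061*sqrt(983)
= 568176.0000
R = ln(568176.0000)
= 13.2502

13.2502


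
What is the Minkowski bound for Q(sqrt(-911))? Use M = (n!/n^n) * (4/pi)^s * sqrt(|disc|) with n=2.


d = -911, d mod 4 = 1, so disc(K) = d = -911; |disc(K)| = 911
Imaginary quadratic field, so n = 2, s = r2 = 1, r1 = 0
M = (n!/n^n) * (4/pi)^s * sqrt(|disc(K)|) = (2!/2^2) * (4/pi)^1 * sqrt(911)
= 0.5 * 1.273240 * 30.182777
= 19.2150

19.2150


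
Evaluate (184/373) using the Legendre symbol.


p = 373 is prime, so compute (184/373) with the reciprocity algorithm (Jacobi-symbol steps: pull out 2s via (2/n), flip via reciprocity, reduce):
  pull out 2: (2/373) = -1  (since 373 mod 8 = 5)
  pull out 2: (2/373) = -1  (since 373 mod 8 = 5)
  pull out 2: (2/373) = -1  (since 373 mod 8 = 5)
  reciprocity: (23/373) -> +(373/23)
  reduce: (5/23)
  reciprocity: (5/23) -> +(23/5)
  reduce: (3/5)
  reciprocity: (3/5) -> +(5/3)
  reduce: (2/3)
  pull out 2: (2/3) = -1  (since 3 mod 8 = 3)
  (1/3) = 1
Product of signs = 1
(184/373) = 1

1


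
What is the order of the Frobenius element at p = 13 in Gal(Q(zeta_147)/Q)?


The Frobenius at p in Gal(Q(zeta_n)/Q) = (Z/nZ)* is the class of p, so its order is ord_147(13), the smallest k >= 1 with 13^k = 1 mod 147.
n = 147 = 3 * 7^2, phi(147) = 84; the order divides phi(n).
Divisors of 84: 1, 2, 3, 4, 6, 7, 12, 14, 21, 28, 42, 84
Repeated squaring mod 147: 13^1 = 13, 13^2 = 22, 13^4 = 43, 13^8 = 85, 13^16 = 22, 13^32 = 43, 13^64 = 85
Test divisors in increasing order:
  k=1: 13^1 = 13 mod 147
  k=2: 13^2 = 22 mod 147
  k=3: 13^3 = 22 * 13 = 139 mod 147
  k=4: 13^4 = 43 mod 147
  k=6: 13^6 = 43 * 22 = 64 mod 147
  k=7: 13^7 = 43 * 22 * 13 = 97 mod 147
  k=12: 13^12 = 85 * 43 = 127 mod 147
  k=14: 13^14 = 85 * 43 * 22 = 1 mod 147  <- first divisor giving 1
Order = 14

14


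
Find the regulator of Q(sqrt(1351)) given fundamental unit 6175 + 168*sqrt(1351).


epsilon = 6175 + 168*sqrt(1351)
= 12349.9999
R = ln(12349.9999)
= 9.4214

9.4214


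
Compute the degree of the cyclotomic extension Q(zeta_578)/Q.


The degree equals Euler's totient phi(578).
578 = 2 * 17^2
phi(578) = 272

272


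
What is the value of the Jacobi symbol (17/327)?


Compute (17/327) via quadratic reciprocity:
  reciprocity: (17/327) -> +(327/17)
  reduce: (4/17)
  pull out 2: (2/17) = +1  (since 17 mod 8 = 1)
  pull out 2: (2/17) = +1  (since 17 mod 8 = 1)
  (1/17) = 1
Product of signs = 1

1


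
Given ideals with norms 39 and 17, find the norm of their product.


N(IJ) = N(I) * N(J)
= 39 * 17
= 663

663


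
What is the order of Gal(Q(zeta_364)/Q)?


|Gal(Q(zeta_364)/Q)| = phi(364)
= 144

144


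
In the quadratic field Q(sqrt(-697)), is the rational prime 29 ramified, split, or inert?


K = Q(sqrt(-697)). Since d mod 4 = 3, disc(K) = -2788.
Check p | disc: -2788 mod 29 = 25.
p does not divide disc. Compute Legendre symbol (d/p):
28^((29-1)/2) mod 29 = 1
(d/p) = 1, so p splits: (p) = P*P' with e=1, f=1, g=2.
Therefore p is split.

split


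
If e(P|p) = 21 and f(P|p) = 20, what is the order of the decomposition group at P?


|D_P| = e * f
= 21 * 20
= 420

420


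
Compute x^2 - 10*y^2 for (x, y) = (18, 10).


x^2 - d*y^2
= 18^2 - 10*10^2
= 324 - 1000
= -676

-676


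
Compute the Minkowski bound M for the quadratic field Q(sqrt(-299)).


d = -299, d mod 4 = 1, so disc(K) = d = -299; |disc(K)| = 299
Imaginary quadratic field, so n = 2, s = r2 = 1, r1 = 0
M = (n!/n^n) * (4/pi)^s * sqrt(|disc(K)|) = (2!/2^2) * (4/pi)^1 * sqrt(299)
= 0.5 * 1.273240 * 17.291616
= 11.0082

11.0082


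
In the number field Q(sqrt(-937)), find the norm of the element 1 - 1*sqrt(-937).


N(a + b*sqrt(d)) = a^2 - d*b^2
= (1)^2 - (-937)*(-1)^2
= 1 + 937
= 938

938


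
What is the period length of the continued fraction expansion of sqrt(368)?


Run the CF algorithm for sqrt(368).
a_0 = floor(sqrt(368)) = 19; set m_0=0, q_0=1.
Recurrence: m' = q*a - m,  q' = (d - m'^2)/q,  a' = floor((a_0 + m')/q').
  step 1: m=19, q=7, a=5
  step 2: m=16, q=16, a=2
  step 3: m=16, q=7, a=5
  step 4: m=19, q=1, a=38
a_4 = 2*a_0 = 38, so the period closes here.
sqrt(368) = [19; 5, 2, 5, 38]
Period length = 4

4


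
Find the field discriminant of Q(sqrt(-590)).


For K = Q(sqrt(d)) with d squarefree: disc(K) = d if d = 1 mod 4, and disc(K) = 4d if d = 2 or 3 mod 4.
Here d = -590, and d mod 4 = 2.
d = 2 mod 4, not 1 (O_K = Z[sqrt(d)]), so disc(K) = 4d = 4 * (-590) = -2360

-2360


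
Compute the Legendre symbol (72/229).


p = 229 is prime, so compute (72/229) with the reciprocity algorithm (Jacobi-symbol steps: pull out 2s via (2/n), flip via reciprocity, reduce):
  pull out 2: (2/229) = -1  (since 229 mod 8 = 5)
  pull out 2: (2/229) = -1  (since 229 mod 8 = 5)
  pull out 2: (2/229) = -1  (since 229 mod 8 = 5)
  reciprocity: (9/229) -> +(229/9)
  reduce: (4/9)
  pull out 2: (2/9) = +1  (since 9 mod 8 = 1)
  pull out 2: (2/9) = +1  (since 9 mod 8 = 1)
  (1/9) = 1
Product of signs = -1
(72/229) = -1

-1


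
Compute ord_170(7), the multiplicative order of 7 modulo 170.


We want ord_170(7), the smallest k >= 1 with 7^k = 1 mod 170.
n = 170 = 2 * 5 * 17, phi(170) = 64; the order divides phi(n).
Divisors of 64: 1, 2, 4, 8, 16, 32, 64
Repeated squaring mod 170: 7^1 = 7, 7^2 = 49, 7^4 = 21, 7^8 = 101, 7^16 = 1, 7^32 = 1, 7^64 = 1
Test divisors in increasing order:
  k=1: 7^1 = 7 mod 170
  k=2: 7^2 = 49 mod 170
  k=4: 7^4 = 21 mod 170
  k=8: 7^8 = 101 mod 170
  k=16: 7^16 = 1 mod 170  <- first divisor giving 1
Order = 16

16


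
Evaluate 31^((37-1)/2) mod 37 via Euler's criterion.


p = 37 is prime and the exponent is (p-1)/2 = 18, so by Euler's criterion 31^18 = (31/37) = +1 or -1 mod 37.
Compute by square-and-multiply:
  18 = 16 + 2 (binary 10010)
  Repeated squaring mod 37: 31^1 = 31, 31^2 = 36, 31^4 = 1, 31^8 = 1, 31^16 = 1
  31^18 = 31^16 * 31^2 = 1 * 36 mod 37
    1 * 36 = 36 = 36 mod 37
  31^18 = 36 mod 37
Result 36 = p - 1 = -1 mod 37: 31 is a quadratic non-residue mod 37. As a residue in [0, p-1] the value is 36.
31^18 mod 37 = 36

36


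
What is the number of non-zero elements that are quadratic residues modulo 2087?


For prime p, the number of non-zero quadratic residues is (p-1)/2.
= (2087-1)/2
= 1043

1043


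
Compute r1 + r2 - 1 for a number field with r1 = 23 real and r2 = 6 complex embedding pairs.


By Dirichlet's unit theorem:
rank = r1 + r2 - 1
= 23 + 6 - 1
= 28

28


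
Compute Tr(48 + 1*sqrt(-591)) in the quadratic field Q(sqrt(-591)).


Tr(a + b*sqrt(d)) = (a + b*sqrt(d)) + (a - b*sqrt(d)) = 2a
= 2 * (48)
= 96

96


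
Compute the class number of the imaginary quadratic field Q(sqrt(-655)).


K = Q(sqrt(-655)). d mod 4 = 1, so D = disc(K) = d = -655
h(K) equals the number of primitive reduced positive-definite forms (a, b, c) = a*x^2 + b*x*y + c*y^2 with b^2 - 4ac = D,
where reduced means |b| <= a <= c, with b >= 0 whenever |b| = a or a = c, and primitive means gcd(a, b, c) = 1.
Reduced forces 3a^2 <= |D| = 655, so 1 <= a <= 14; b must have the parity of D, and c = (b^2 - D)/(4a) must be an integer >= a.
Enumerate a = 1..14, b in [-a, a]:
  a=1: (1, 1, 164)  [1]
  a=2: (2, -1, 82), (2, 1, 82)  [2]
  a=3: none
  a=4: (4, -1, 41), (4, 1, 41)  [2]
  a=5: (5, 5, 34)  [1]
  a=6..7: none
  a=8: (8, -7, 22), (8, 7, 22)  [2]
  a=9: none
  a=10: (10, -5, 17), (10, 5, 17)  [2]
  a=11: (11, -7, 16), (11, 7, 16)  [2]
  a=12..14: none
Total reduced forms: 1 + 2 + 2 + 1 + 2 + 2 + 2 = 12
h = 12

12


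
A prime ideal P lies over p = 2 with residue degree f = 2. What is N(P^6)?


N(P^a) = p^(a*f)
= 2^(6*2)
= 2^12
= 4096

4096


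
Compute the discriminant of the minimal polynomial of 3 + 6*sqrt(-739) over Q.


The element 3 + 6*sqrt(-739) has minimal polynomial:
x^2 - 6*x + 26613
Discriminant = (-6)^2 - 4*(26613)
= 36 - 106452
= -106416

-106416


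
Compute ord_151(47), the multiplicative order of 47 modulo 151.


We want ord_151(47), the smallest k >= 1 with 47^k = 1 mod 151.
n = 151 = 151, phi(151) = 150; the order divides phi(n).
Divisors of 150: 1, 2, 3, 5, 6, 10, 15, 25, 30, 50, 75, 150
Repeated squaring mod 151: 47^1 = 47, 47^2 = 95, 47^4 = 116, 47^8 = 17, 47^16 = 138, 47^32 = 18, 47^64 = 22, 47^128 = 31
Test divisors in increasing order:
  k=1: 47^1 = 47 mod 151
  k=2: 47^2 = 95 mod 151
  k=3: 47^3 = 95 * 47 = 86 mod 151
  k=5: 47^5 = 116 * 47 = 16 mod 151
  k=6: 47^6 = 116 * 95 = 148 mod 151
  k=10: 47^10 = 17 * 95 = 105 mod 151
  k=15: 47^15 = 17 * 116 * 95 * 47 = 19 mod 151
  k=25: 47^25 = 138 * 17 * 47 = 32 mod 151
  k=30: 47^30 = 138 * 17 * 116 * 95 = 59 mod 151
  k=50: 47^50 = 18 * 138 * 95 = 118 mod 151
  k=75: 47^75 = 22 * 17 * 95 * 47 = 1 mod 151  <- first divisor giving 1
Order = 75

75


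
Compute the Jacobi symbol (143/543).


Compute (143/543) via quadratic reciprocity:
  reciprocity: (143/543) -> -(543/143)
  reduce: (114/143)
  pull out 2: (2/143) = +1  (since 143 mod 8 = 7)
  reciprocity: (57/143) -> +(143/57)
  reduce: (29/57)
  reciprocity: (29/57) -> +(57/29)
  reduce: (28/29)
  pull out 2: (2/29) = -1  (since 29 mod 8 = 5)
  pull out 2: (2/29) = -1  (since 29 mod 8 = 5)
  reciprocity: (7/29) -> +(29/7)
  reduce: (1/7)
  (1/7) = 1
Product of signs = -1

-1


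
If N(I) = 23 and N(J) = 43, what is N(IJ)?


N(IJ) = N(I) * N(J)
= 23 * 43
= 989

989


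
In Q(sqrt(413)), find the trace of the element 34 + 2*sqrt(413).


Tr(a + b*sqrt(d)) = (a + b*sqrt(d)) + (a - b*sqrt(d)) = 2a
= 2 * (34)
= 68

68


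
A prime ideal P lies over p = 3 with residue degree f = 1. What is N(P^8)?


N(P^a) = p^(a*f)
= 3^(8*1)
= 3^8
= 6561

6561


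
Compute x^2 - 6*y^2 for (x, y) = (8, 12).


x^2 - d*y^2
= 8^2 - 6*12^2
= 64 - 864
= -800

-800


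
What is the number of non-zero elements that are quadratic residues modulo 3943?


For prime p, the number of non-zero quadratic residues is (p-1)/2.
= (3943-1)/2
= 1971

1971


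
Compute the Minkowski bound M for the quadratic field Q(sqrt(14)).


d = 14, d mod 4 = 2, so disc(K) = 4d = 56; |disc(K)| = 56
Real quadratic field, so n = 2, s = r2 = 0, r1 = 2
M = (n!/n^n) * (4/pi)^s * sqrt(|disc(K)|) = (2!/2^2) * (4/pi)^0 * sqrt(56)
= 0.5 * 1.000000 * 7.483315
= 3.7417

3.7417


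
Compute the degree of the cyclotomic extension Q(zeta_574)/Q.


The degree equals Euler's totient phi(574).
574 = 2 * 7 * 41
phi(574) = 240

240


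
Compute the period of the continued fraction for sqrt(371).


Run the CF algorithm for sqrt(371).
a_0 = floor(sqrt(371)) = 19; set m_0=0, q_0=1.
Recurrence: m' = q*a - m,  q' = (d - m'^2)/q,  a' = floor((a_0 + m')/q').
  step 1: m=19, q=10, a=3
  step 2: m=11, q=25, a=1
  step 3: m=14, q=7, a=4
  step 4: m=14, q=25, a=1
  step 5: m=11, q=10, a=3
  step 6: m=19, q=1, a=38
a_6 = 2*a_0 = 38, so the period closes here.
sqrt(371) = [19; 3, 1, 4, 1, 3, 38]
Period length = 6

6


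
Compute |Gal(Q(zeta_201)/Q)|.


|Gal(Q(zeta_201)/Q)| = phi(201)
= 132

132


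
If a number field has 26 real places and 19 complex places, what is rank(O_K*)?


By Dirichlet's unit theorem:
rank = r1 + r2 - 1
= 26 + 19 - 1
= 44

44


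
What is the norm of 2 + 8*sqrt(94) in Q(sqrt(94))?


N(a + b*sqrt(d)) = a^2 - d*b^2
= (2)^2 - (94)*(8)^2
= 4 - 6016
= -6012

-6012


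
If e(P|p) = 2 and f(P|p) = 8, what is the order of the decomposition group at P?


|D_P| = e * f
= 2 * 8
= 16

16


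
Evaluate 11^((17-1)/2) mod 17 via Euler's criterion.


p = 17 is prime and the exponent is (p-1)/2 = 8, so by Euler's criterion 11^8 = (11/17) = +1 or -1 mod 17.
Compute by square-and-multiply:
  8 = 8 (binary 1000)
  Repeated squaring mod 17: 11^1 = 11, 11^2 = 2, 11^4 = 4, 11^8 = 16
  11^8 = 16 mod 17
Result 16 = p - 1 = -1 mod 17: 11 is a quadratic non-residue mod 17. As a residue in [0, p-1] the value is 16.
11^8 mod 17 = 16

16


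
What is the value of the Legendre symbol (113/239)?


p = 239 is prime, so compute (113/239) with the reciprocity algorithm (Jacobi-symbol steps: pull out 2s via (2/n), flip via reciprocity, reduce):
  reciprocity: (113/239) -> +(239/113)
  reduce: (13/113)
  reciprocity: (13/113) -> +(113/13)
  reduce: (9/13)
  reciprocity: (9/13) -> +(13/9)
  reduce: (4/9)
  pull out 2: (2/9) = +1  (since 9 mod 8 = 1)
  pull out 2: (2/9) = +1  (since 9 mod 8 = 1)
  (1/9) = 1
Product of signs = 1
(113/239) = 1

1


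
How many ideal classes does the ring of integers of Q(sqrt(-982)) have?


K = Q(sqrt(-982)). d mod 4 = 2, so D = disc(K) = 4d = -3928
h(K) equals the number of primitive reduced positive-definite forms (a, b, c) = a*x^2 + b*x*y + c*y^2 with b^2 - 4ac = D,
where reduced means |b| <= a <= c, with b >= 0 whenever |b| = a or a = c, and primitive means gcd(a, b, c) = 1.
Reduced forces 3a^2 <= |D| = 3928, so 1 <= a <= 36; b must have the parity of D, and c = (b^2 - D)/(4a) must be an integer >= a.
Enumerate a = 1..36, b in [-a, a]:
  a=1: (1, 0, 982)  [1]
  a=2: (2, 0, 491)  [1]
  a=3..16: none
  a=17: (17, -4, 58), (17, 4, 58)  [2]
  a=18: none
  a=19: (19, -10, 53), (19, 10, 53)  [2]
  a=20..28: none
  a=29: (29, -4, 34), (29, 4, 34)  [2]
  a=30: none
  a=31: (31, -28, 38), (31, 28, 38)  [2]
  a=32..36: none
Total reduced forms: 1 + 1 + 2 + 2 + 2 + 2 = 10
h = 10

10


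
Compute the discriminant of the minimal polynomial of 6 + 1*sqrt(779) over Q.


The element 6 + 1*sqrt(779) has minimal polynomial:
x^2 - 12*x - 743
Discriminant = (-12)^2 - 4*(-743)
= 144 + 2972
= 3116

3116
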